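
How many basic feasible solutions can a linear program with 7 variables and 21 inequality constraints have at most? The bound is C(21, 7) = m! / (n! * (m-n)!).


Each vertex corresponds to some choice of n active constraints out of m, so the number of vertices is at most C(m, n) = m! / (n!(m-n)!).
m = 21, n = 7
Numerator: 21 * 20 * 19 * 18 * 17 * 16 * 15
Denominator: 7! = 5040
C(21, 7) = 116280


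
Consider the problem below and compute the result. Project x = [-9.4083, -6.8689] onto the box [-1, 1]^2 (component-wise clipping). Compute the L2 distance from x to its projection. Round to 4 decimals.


Project each component onto [-1, 1].
clip(-9.4083) = -1.0, clip(-6.8689) = -1.0
Projection = [-1.0, -1.0]
Squared diffs: [70.6995, 34.444]
Distance = sqrt(105.1435) = 10.254


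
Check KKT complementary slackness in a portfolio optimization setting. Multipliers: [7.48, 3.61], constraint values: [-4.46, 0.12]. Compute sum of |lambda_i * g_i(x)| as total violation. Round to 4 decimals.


KKT complementary slackness check:
lambda_1 * g_1 = 7.48 * -4.46 = -33.3608
lambda_2 * g_2 = 3.61 * 0.12 = 0.4332
Total violation = 33.3608 + 0.4332 = 33.794


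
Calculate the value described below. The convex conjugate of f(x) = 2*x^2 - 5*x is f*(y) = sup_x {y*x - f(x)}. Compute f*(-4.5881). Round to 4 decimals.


f*(y) = sup_x {y*x - a*x^2 - b*x} = sup_x {(y-b)*x - a*x^2}
FOC: (y - b) - 2a*x = 0 => x* = (y - b)/(2a)
x* = (-4.5881 + 5)/(2*2) = 0.103
f*(-4.5881) = (y-b)^2/(4a) = (-4.5881 + 5)^2/(4*2)
= 0.1697/8 = 0.0212


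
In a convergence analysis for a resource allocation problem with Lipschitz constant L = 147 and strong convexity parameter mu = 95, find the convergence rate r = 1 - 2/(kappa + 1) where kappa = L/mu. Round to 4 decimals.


Step 1: Compute the condition number.
kappa = L/mu = 147/95 = 1.5474
Step 2: Compute the convergence rate.
r = 1 - 2/(kappa + 1) = 1 - 2*mu/(L + mu) = (L - mu)/(L + mu) = 52/242 = 0.2149


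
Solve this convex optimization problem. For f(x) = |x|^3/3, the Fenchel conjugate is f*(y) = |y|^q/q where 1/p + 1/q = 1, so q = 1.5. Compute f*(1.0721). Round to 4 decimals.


The conjugate exponent q satisfies 1/p + 1/q = 1.
p = 3, so q = 3/(3 - 1) = 1.5
|y|^q = 1.0721^1.5 = 1.1101
f*(1.0721) = 1.1101 / 1.5 = 0.7401


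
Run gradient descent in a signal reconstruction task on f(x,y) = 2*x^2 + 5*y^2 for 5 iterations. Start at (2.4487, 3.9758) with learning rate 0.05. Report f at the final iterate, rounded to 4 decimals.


Gradient descent on f(x,y) = 2*x^2 + 5*y^2.
Starting point: (2.4487, 3.9758), alpha = 0.05
Step 1: grad_x = 2*2*2.4487 = 9.7948, grad_y = 2*5*3.9758 = 39.758
  x_1 = 2.4487 - 0.05*9.7948 = 1.959
  y_1 = 3.9758 - 0.05*39.758 = 1.9879
Step 2: grad_x = 2*2*1.959 = 7.8358, grad_y = 2*5*1.9879 = 19.879
  x_2 = 1.959 - 0.05*7.8358 = 1.5672
  y_2 = 1.9879 - 0.05*19.879 = 0.994
Step 3: grad_x = 2*2*1.5672 = 6.2687, grad_y = 2*5*0.994 = 9.9395
  x_3 = 1.5672 - 0.05*6.2687 = 1.2537
  y_3 = 0.994 - 0.05*9.9395 = 0.497
Step 4: grad_x = 2*2*1.2537 = 5.0149, grad_y = 2*5*0.497 = 4.9698
  x_4 = 1.2537 - 0.05*5.0149 = 1.003
  y_4 = 0.497 - 0.05*4.9698 = 0.2485
Step 5: grad_x = 2*2*1.003 = 4.012, grad_y = 2*5*0.2485 = 2.4849
  x_5 = 1.003 - 0.05*4.012 = 0.8024
  y_5 = 0.2485 - 0.05*2.4849 = 0.1242
f(0.8024, 0.1242) = 2*0.8024^2 + 5*0.1242^2 = 1.3648


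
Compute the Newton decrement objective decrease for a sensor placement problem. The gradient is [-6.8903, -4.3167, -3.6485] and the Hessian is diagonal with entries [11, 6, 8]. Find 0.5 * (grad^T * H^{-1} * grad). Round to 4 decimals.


Step 1: H is diagonal, so H^(-1) * g = [-0.6264, -0.7195, -0.4561].
Step 2: g^T H^(-1) g = sum_i g_i^2 / H_ii
  = (-6.8903)^2/11 + (-4.3167)^2/6 + (-3.6485)^2/8
  = 4.316 + 3.1056 + 1.6639 = 9.0856
Step 3: Objective decrease = 0.5 * g^T H^(-1) g = 4.5428


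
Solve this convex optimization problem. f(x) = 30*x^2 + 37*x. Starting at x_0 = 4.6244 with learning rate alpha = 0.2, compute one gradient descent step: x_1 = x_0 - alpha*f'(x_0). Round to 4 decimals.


We compute the gradient at x_0 and apply the update.
f'(x) = 60*x + 37
f'(4.6244) = 60*4.6244 + 37 = 314.464
x_1 = 4.6244 - 0.2*314.464 = -58.2684


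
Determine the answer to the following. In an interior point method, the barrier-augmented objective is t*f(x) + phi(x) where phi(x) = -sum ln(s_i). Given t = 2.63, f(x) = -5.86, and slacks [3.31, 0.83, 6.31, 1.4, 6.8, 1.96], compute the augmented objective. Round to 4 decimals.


Step 1: Compute log-barrier.
ln values: [1.1969, -0.1863, 1.8421, 0.3365, 1.9169, 0.6729]
phi = -(1.1969 - 0.1863 + 1.8421 + 0.3365 + 1.9169 + 0.6729) = -5.7791
Step 2: Compute augmented objective.
t*f(x) = 2.63*-5.86 = -15.4118
Total = -15.4118 - 5.7791 = -21.1909


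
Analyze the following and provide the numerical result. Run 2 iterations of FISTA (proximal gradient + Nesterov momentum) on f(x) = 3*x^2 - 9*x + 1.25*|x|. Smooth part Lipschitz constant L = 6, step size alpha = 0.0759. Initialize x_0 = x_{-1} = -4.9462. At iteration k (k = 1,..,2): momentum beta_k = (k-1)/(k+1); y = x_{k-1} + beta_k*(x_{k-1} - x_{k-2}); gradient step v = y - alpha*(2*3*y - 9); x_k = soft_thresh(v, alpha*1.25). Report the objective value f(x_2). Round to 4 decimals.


FISTA on f(x) = 3*x^2 - 9*x + 1.25*|x|
L = 6, alpha = 0.0759
Iteration 1: beta = 0.0, y = -4.9462 + 0.0*(-4.9462 + 4.9462) = -4.9462
  grad(y) = -38.6772, v = y - alpha*grad = -2.0106
  prox(v) = soft_thresh(-2.0106, 0.0949) = -1.9157
Iteration 2: beta = 0.3333, y = -1.9157 + 0.3333*(-1.9157 + 4.9462) = -0.9056
  grad(y) = -14.4334, v = y - alpha*grad = 0.1899
  prox(v) = soft_thresh(0.1899, 0.0949) = 0.0951
f(x_2) = 3*0.0951^2 - 9*0.0951 + 1.25*|0.0951| = -0.7096


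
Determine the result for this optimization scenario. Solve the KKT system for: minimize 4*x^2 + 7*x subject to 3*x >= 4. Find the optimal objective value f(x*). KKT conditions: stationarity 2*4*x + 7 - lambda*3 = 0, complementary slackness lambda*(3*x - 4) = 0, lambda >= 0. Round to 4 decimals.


Step 1: Try lambda = 0 (constraint inactive).
x_unc = -7/(2*4) = -0.875
Check: 3*-0.875 = -2.625 < 4 -- violated!
Step 2: Constraint must be active: 3*x = 4
x* = 4/3 = 1.3333 (rounded; the exact value 4/3 is used below)
lambda = (2*4*(4/3) + 7)/3 = 5.8889
Step 3: Compute optimal value.
f(x*) = 4*(4/3)^2 + 7*(4/3) = 16.4444


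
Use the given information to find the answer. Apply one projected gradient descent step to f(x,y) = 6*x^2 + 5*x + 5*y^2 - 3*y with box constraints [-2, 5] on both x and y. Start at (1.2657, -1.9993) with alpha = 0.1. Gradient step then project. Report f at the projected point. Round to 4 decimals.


Step 1: Compute gradient at (1.2657, -1.9993).
grad_x = 2*6*1.2657 + 5 = 20.1884
grad_y = 2*5*-1.9993 - 3 = -22.993
Step 2: Gradient step.
x_raw = 1.2657 - 0.1*20.1884 = -0.7531
y_raw = -1.9993 - 0.1*-22.993 = 0.3
Step 3: Project onto [-2, 5].
x_proj = clip(-0.7531) = -0.7531
y_proj = clip(0.3) = 0.3
Step 4: Evaluate f.
f(-0.7531, 0.3) = -0.8124


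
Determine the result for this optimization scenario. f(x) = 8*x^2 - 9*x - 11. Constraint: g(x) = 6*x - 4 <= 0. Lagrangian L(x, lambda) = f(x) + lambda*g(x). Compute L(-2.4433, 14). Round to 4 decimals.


Step 1: Evaluate f(x).
f(-2.4433) = 8*(-2.4433)^2 - 9*(-2.4433) - 11 = 58.7474
Step 2: Evaluate g(x).
g(-2.4433) = 6*-2.4433 - 4 = -18.6598
Step 3: Compute Lagrangian.
L = 58.7474 + 14*-18.6598 = -202.4898


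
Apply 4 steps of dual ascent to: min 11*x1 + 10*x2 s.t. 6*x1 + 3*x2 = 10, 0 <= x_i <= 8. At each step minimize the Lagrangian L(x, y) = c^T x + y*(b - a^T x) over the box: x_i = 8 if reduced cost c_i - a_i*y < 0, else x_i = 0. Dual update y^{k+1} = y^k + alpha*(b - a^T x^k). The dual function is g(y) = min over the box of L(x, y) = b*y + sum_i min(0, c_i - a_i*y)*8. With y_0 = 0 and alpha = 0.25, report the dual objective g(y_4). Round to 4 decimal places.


Dual ascent for LP: min 11*x1 + 10*x2, 6*x1 + 3*x2 = 10, 0 <= x_i <= 8
Step 1: y^k = 0.0, reduced costs: (11.0, 10.0)
  x^k = (0.0, 0.0), subgradient = b - a^T x = 10.0
  y^{k+1} = 0.0 + 0.25*10.0 = 2.5
Step 2: y^k = 2.5, reduced costs: (-4.0, 2.5)
  x^k = (8.0, 0.0), subgradient = b - a^T x = -38.0
  y^{k+1} = 2.5 + 0.25*-38.0 = -7.0
Step 3: y^k = -7.0, reduced costs: (53.0, 31.0)
  x^k = (0.0, 0.0), subgradient = b - a^T x = 10.0
  y^{k+1} = -7.0 + 0.25*10.0 = -4.5
Step 4: y^k = -4.5, reduced costs: (38.0, 23.5)
  x^k = (0.0, 0.0), subgradient = b - a^T x = 10.0
  y^{k+1} = -4.5 + 0.25*10.0 = -2.0
Dual objective at y_4 = -2.0: reduced costs (23.0, 16.0), box minimizer x = (0.0, 0.0)
g(y_4) = b*y + (c1 - a1*y)*x1 + (c2 - a2*y)*x2 = 10*(-2.0) + 23.0*0.0 + 16.0*0.0 = -20.0 + 0.0 + 0.0 = -20.0


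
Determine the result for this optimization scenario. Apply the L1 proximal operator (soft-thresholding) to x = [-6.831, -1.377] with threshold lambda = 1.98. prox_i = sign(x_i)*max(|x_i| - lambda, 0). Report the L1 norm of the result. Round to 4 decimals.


Soft-thresholding with lambda = 1.98:
prox(-6.831) = sign(-6.831)*max(|-6.831| - 1.98, 0) = -4.851
prox(-1.377) = sign(-1.377)*max(|-1.377| - 1.98, 0) = 0.0
prox(x) = [-4.851, 0.0]
||prox(x)||_1 = 4.851 + 0.0 = 4.851


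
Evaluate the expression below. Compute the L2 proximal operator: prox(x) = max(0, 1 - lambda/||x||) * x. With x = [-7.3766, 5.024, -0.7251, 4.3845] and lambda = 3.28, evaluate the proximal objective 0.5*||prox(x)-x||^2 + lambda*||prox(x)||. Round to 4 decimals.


Step 1: Compute ||x||.
||x|| = 9.9702
Step 2: Compute scaling factor.
scale = max(0, 1 - 3.28/9.9702) = 0.671
Step 3: prox(x) = [-4.9498, 3.3712, -0.4866, 2.9421]
||prox(x)|| = 6.6902
Step 4: Proximal objective.
0.5*||prox-x||^2 = 5.3792
lambda*||prox|| = 21.9439
Total = 27.323


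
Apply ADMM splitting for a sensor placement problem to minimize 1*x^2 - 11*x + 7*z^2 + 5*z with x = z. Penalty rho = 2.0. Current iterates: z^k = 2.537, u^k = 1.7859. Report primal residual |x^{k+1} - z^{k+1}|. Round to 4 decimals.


ADMM iteration with rho = 2.0, z^k = 2.537, u^k = 1.7859
Step 1: x-update.
Minimize 1*x^2 - 11*x + (2.0/2)*(x - 2.537 + 1.7859)^2
FOC: (2*1 + 2.0)*x = 11 + 2.0*(2.537 - 1.7859)
x^{k+1} = 3.1256
Step 2: z-update.
Minimize 7*z^2 + 5*z + (2.0/2)*(3.1256 - z + 1.7859)^2
FOC: (2*7 + 2.0)*z = -5 + 2.0*(3.1256 + 1.7859)
z^{k+1} = 0.3014
Step 3: u-update.
u^{k+1} = 1.7859 + 3.1256 - 0.3014 = 4.61
Step 4: Primal residual = |3.1256 - 0.3014| = 2.8241


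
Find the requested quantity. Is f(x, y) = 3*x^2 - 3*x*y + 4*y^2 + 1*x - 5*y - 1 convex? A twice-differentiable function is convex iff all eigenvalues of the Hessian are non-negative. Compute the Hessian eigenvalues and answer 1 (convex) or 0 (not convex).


The Hessian of f(x,y) = 3*x^2 - 3*x*y + 4*y^2 + 1*x - 5*y - 1 is:
H = [[6, -3], [-3, 8]]
Trace = 6 + 8 = 14
Determinant = 6*8 - (-3)^2 = 39
Discriminant = (14)^2 - 4*39 = 40.0
Eigenvalues: lambda_1 = 3.8377, lambda_2 = 10.1623
The function is convex.

1


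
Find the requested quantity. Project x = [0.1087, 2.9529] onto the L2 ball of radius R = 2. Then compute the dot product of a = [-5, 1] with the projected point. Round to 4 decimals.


Step 1: Compute ||x|| (intermediates to 6 decimals).
||x|| = sqrt(0.1087^2 + 2.9529^2) = 2.9549
Step 2: Project.
Since ||x|| > R, scale = R/||x|| = 2/2.9549 = 0.676842, proj(x) = scale * x
proj(x) = [0.073573, 1.998647]
Step 3: Dot product.
a^T * proj(x) = -5*0.073573 + 1*1.998647 = 1.6308


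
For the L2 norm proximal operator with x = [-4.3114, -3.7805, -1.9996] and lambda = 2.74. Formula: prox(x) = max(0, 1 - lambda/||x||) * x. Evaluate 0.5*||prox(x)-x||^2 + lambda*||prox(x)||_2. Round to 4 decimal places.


Step 1: Compute ||x||.
||x|| = 6.0728
Step 2: Compute scaling factor.
scale = max(0, 1 - 2.74/6.0728) = 0.5488
Step 3: prox(x) = [-2.3661, -2.0748, -1.0974]
||prox(x)|| = 3.3328
Step 4: Proximal objective.
0.5*||prox-x||^2 = 3.7538
lambda*||prox|| = 9.1319
Total = 12.8856


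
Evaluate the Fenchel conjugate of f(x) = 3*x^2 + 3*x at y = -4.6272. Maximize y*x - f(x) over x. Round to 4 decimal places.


f*(y) = sup_x {y*x - a*x^2 - b*x} = sup_x {(y-b)*x - a*x^2}
FOC: (y - b) - 2a*x = 0 => x* = (y - b)/(2a)
x* = (-4.6272 - 3)/(2*3) = -1.2712
f*(-4.6272) = (y-b)^2/(4a) = (-4.6272 - 3)^2/(4*3)
= 58.1742/12 = 4.8478


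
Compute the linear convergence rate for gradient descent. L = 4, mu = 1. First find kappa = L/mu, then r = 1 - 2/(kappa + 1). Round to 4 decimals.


Step 1: Compute the condition number.
kappa = L/mu = 4/1 = 4.0
Step 2: Compute the convergence rate.
r = 1 - 2/(kappa + 1) = 1 - 2*mu/(L + mu) = (L - mu)/(L + mu) = 3/5 = 0.6


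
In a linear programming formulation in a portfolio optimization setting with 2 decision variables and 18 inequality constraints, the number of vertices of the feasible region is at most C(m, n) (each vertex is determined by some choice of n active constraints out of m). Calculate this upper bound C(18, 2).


Each vertex corresponds to some choice of n active constraints out of m, so the number of vertices is at most C(m, n) = m! / (n!(m-n)!).
m = 18, n = 2
Numerator: 18 * 17
Denominator: 2! = 2
C(18, 2) = 153


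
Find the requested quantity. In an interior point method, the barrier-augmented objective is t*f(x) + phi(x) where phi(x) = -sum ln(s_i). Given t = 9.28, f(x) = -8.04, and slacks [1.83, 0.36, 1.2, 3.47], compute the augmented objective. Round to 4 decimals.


Step 1: Compute log-barrier.
ln values: [0.6043, -1.0217, 0.1823, 1.2442]
phi = -(0.6043 - 1.0217 + 0.1823 + 1.2442) = -1.0091
Step 2: Compute augmented objective.
t*f(x) = 9.28*-8.04 = -74.6112
Total = -74.6112 - 1.0091 = -75.6203


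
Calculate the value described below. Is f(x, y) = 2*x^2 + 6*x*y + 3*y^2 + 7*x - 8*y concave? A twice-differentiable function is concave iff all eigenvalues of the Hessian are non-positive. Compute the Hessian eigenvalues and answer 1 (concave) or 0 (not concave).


The Hessian of f(x,y) = 2*x^2 + 6*x*y + 3*y^2 + 7*x - 8*y is:
H = [[4, 6], [6, 6]]
Trace = 4 + 6 = 10
Determinant = 4*6 - (6)^2 = -12
Discriminant = (10)^2 - 4*-12 = 148.0
Eigenvalues: lambda_1 = -1.0828, lambda_2 = 11.0828
The function is not concave.

0


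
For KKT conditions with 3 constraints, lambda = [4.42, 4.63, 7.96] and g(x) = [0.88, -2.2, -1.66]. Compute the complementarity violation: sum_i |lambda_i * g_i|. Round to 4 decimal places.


KKT complementary slackness check:
lambda_1 * g_1 = 4.42 * 0.88 = 3.8896
lambda_2 * g_2 = 4.63 * -2.2 = -10.186
lambda_3 * g_3 = 7.96 * -1.66 = -13.2136
Total violation = 3.8896 + 10.186 + 13.2136 = 27.2892


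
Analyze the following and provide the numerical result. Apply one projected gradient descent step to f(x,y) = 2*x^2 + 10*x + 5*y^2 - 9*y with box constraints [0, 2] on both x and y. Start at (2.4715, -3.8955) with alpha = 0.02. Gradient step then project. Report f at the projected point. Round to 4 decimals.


Step 1: Compute gradient at (2.4715, -3.8955).
grad_x = 2*2*2.4715 + 10 = 19.886
grad_y = 2*5*-3.8955 - 9 = -47.955
Step 2: Gradient step.
x_raw = 2.4715 - 0.02*19.886 = 2.0738
y_raw = -3.8955 - 0.02*-47.955 = -2.9364
Step 3: Project onto [0, 2].
x_proj = clip(2.0738) = 2.0
y_proj = clip(-2.9364) = 0.0
Step 4: Evaluate f.
f(2.0, 0.0) = 28.0


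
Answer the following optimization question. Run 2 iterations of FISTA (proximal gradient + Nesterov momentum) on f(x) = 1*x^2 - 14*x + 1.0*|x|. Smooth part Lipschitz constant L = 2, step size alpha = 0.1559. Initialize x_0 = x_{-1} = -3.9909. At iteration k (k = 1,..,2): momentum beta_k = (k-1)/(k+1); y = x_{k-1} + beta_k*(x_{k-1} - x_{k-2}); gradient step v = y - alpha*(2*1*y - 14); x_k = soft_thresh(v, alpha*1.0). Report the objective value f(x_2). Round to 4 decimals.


FISTA on f(x) = 1*x^2 - 14*x + 1.0*|x|
L = 2, alpha = 0.1559
Iteration 1: beta = 0.0, y = -3.9909 + 0.0*(-3.9909 + 3.9909) = -3.9909
  grad(y) = -21.9818, v = y - alpha*grad = -0.5639
  prox(v) = soft_thresh(-0.5639, 0.1559) = -0.408
Iteration 2: beta = 0.3333, y = -0.408 + 0.3333*(-0.408 + 3.9909) = 0.7863
  grad(y) = -12.4275, v = y - alpha*grad = 2.7237
  prox(v) = soft_thresh(2.7237, 0.1559) = 2.5678
f(x_2) = 1*2.5678^2 - 14*2.5678 + 1.0*|2.5678| = -26.7878


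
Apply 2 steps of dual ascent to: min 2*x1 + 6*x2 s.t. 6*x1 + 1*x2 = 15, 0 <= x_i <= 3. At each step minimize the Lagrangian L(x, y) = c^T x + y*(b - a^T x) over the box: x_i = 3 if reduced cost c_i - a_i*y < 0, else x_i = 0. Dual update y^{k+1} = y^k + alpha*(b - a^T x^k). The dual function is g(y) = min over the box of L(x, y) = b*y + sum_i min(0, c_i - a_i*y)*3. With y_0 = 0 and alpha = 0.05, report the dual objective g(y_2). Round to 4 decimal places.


Dual ascent for LP: min 2*x1 + 6*x2, 6*x1 + 1*x2 = 15, 0 <= x_i <= 3
Step 1: y^k = 0.0, reduced costs: (2.0, 6.0)
  x^k = (0.0, 0.0), subgradient = b - a^T x = 15.0
  y^{k+1} = 0.0 + 0.05*15.0 = 0.75
Step 2: y^k = 0.75, reduced costs: (-2.5, 5.25)
  x^k = (3.0, 0.0), subgradient = b - a^T x = -3.0
  y^{k+1} = 0.75 + 0.05*-3.0 = 0.6
Dual objective at y_2 = 0.6: reduced costs (-1.6, 5.4), box minimizer x = (3.0, 0.0)
g(y_2) = b*y + (c1 - a1*y)*x1 + (c2 - a2*y)*x2 = 15*0.6 + (-1.6)*3.0 + 5.4*0.0 = 9.0 - 4.8 + 0.0 = 4.2


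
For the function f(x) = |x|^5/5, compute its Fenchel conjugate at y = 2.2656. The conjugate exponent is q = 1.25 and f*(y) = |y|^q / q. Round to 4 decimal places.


The conjugate exponent q satisfies 1/p + 1/q = 1.
p = 5, so q = 5/(5 - 1) = 1.25
|y|^q = 2.2656^1.25 = 2.7796
f*(2.2656) = 2.7796 / 1.25 = 2.2237


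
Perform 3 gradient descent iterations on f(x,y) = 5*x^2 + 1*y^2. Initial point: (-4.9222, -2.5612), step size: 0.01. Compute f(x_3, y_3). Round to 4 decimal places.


Gradient descent on f(x,y) = 5*x^2 + 1*y^2.
Starting point: (-4.9222, -2.5612), alpha = 0.01
Step 1: grad_x = 2*5*-4.9222 = -49.222, grad_y = 2*1*-2.5612 = -5.1224
  x_1 = -4.9222 - 0.01*-49.222 = -4.43
  y_1 = -2.5612 - 0.01*-5.1224 = -2.51
Step 2: grad_x = 2*5*-4.43 = -44.2998, grad_y = 2*1*-2.51 = -5.02
  x_2 = -4.43 - 0.01*-44.2998 = -3.987
  y_2 = -2.51 - 0.01*-5.02 = -2.4598
Step 3: grad_x = 2*5*-3.987 = -39.8698, grad_y = 2*1*-2.4598 = -4.9196
  x_3 = -3.987 - 0.01*-39.8698 = -3.5883
  y_3 = -2.4598 - 0.01*-4.9196 = -2.4106
f(-3.5883, -2.4106) = 5*(-3.5883)^2 + 1*(-2.4106)^2 = 70.1898


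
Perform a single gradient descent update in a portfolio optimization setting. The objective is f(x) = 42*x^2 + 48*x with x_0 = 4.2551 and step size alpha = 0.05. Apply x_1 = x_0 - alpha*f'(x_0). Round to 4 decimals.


We compute the gradient at x_0 and apply the update.
f'(x) = 84*x + 48
f'(4.2551) = 84*4.2551 + 48 = 405.4284
x_1 = 4.2551 - 0.05*405.4284 = -16.0163


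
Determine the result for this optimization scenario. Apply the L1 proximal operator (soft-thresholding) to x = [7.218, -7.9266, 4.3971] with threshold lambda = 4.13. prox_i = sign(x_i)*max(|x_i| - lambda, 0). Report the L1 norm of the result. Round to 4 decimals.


Soft-thresholding with lambda = 4.13:
prox(7.218) = sign(7.218)*max(|7.218| - 4.13, 0) = 3.088
prox(-7.9266) = sign(-7.9266)*max(|-7.9266| - 4.13, 0) = -3.7966
prox(4.3971) = sign(4.3971)*max(|4.3971| - 4.13, 0) = 0.2671
prox(x) = [3.088, -3.7966, 0.2671]
||prox(x)||_1 = 3.088 + 3.7966 + 0.2671 = 7.1517


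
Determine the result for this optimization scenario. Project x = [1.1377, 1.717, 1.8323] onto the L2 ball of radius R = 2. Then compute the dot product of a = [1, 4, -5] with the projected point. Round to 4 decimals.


Step 1: Compute ||x|| (intermediates to 6 decimals).
||x|| = sqrt(1.1377^2 + 1.717^2 + 1.8323^2) = 2.756769
Step 2: Project.
Since ||x|| > R, scale = R/||x|| = 2/2.756769 = 0.725487, proj(x) = scale * x
proj(x) = [0.825387, 1.245661, 1.32931]
Step 3: Dot product.
a^T * proj(x) = 1*0.825387 + 4*1.245661 - 5*1.32931 = -0.8385


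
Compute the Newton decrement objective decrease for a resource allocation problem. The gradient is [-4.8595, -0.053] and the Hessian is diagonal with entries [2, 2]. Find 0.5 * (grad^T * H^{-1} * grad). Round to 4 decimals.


Step 1: H is diagonal, so H^(-1) * g = [-2.4298, -0.0265].
Step 2: g^T H^(-1) g = sum_i g_i^2 / H_ii
  = (-4.8595)^2/2 + (-0.053)^2/2
  = 11.8074 + 0.0014 = 11.8088
Step 3: Objective decrease = 0.5 * g^T H^(-1) g = 5.9044


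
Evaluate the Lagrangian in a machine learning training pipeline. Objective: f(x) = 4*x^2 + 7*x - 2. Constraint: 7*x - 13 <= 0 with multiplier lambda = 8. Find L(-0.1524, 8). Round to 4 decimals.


Step 1: Evaluate f(x).
f(-0.1524) = 4*(-0.1524)^2 + 7*(-0.1524) - 2 = -2.9739
Step 2: Evaluate g(x).
g(-0.1524) = 7*-0.1524 - 13 = -14.0668
Step 3: Compute Lagrangian.
L = -2.9739 + 8*-14.0668 = -115.5083


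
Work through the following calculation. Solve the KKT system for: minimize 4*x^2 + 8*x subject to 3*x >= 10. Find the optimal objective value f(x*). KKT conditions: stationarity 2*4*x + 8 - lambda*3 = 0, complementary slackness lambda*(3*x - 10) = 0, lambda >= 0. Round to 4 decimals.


Step 1: Try lambda = 0 (constraint inactive).
x_unc = -8/(2*4) = -1.0
Check: 3*-1.0 = -3.0 < 10 -- violated!
Step 2: Constraint must be active: 3*x = 10
x* = 10/3 = 3.3333 (rounded; the exact value 10/3 is used below)
lambda = (2*4*(10/3) + 8)/3 = 11.5556
Step 3: Compute optimal value.
f(x*) = 4*(10/3)^2 + 8*(10/3) = 71.1111


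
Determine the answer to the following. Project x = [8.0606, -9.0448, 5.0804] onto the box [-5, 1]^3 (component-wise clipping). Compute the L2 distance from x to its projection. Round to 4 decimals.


Project each component onto [-5, 1].
clip(8.0606) = 1.0, clip(-9.0448) = -5.0, clip(5.0804) = 1.0
Projection = [1.0, -5.0, 1.0]
Squared diffs: [49.8521, 16.3604, 16.6497]
Distance = sqrt(82.8622) = 9.1029


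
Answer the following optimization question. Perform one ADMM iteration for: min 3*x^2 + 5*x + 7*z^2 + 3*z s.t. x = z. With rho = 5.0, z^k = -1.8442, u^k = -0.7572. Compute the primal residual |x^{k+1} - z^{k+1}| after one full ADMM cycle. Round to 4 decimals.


ADMM iteration with rho = 5.0, z^k = -1.8442, u^k = -0.7572
Step 1: x-update.
Minimize 3*x^2 + 5*x + (5.0/2)*(x + 1.8442 - 0.7572)^2
FOC: (2*3 + 5.0)*x = -5 + 5.0*(-1.8442 + 0.7572)
x^{k+1} = -0.9486
Step 2: z-update.
Minimize 7*z^2 + 3*z + (5.0/2)*(-0.9486 - z - 0.7572)^2
FOC: (2*7 + 5.0)*z = -3 + 5.0*(-0.9486 - 0.7572)
z^{k+1} = -0.6068
Step 3: u-update.
u^{k+1} = -0.7572 - 0.9486 + 0.6068 = -1.099
Step 4: Primal residual = |-0.9486 + 0.6068| = 0.3418


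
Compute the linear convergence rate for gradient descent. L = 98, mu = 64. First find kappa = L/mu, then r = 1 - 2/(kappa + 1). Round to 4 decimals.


Step 1: Compute the condition number.
kappa = L/mu = 98/64 = 1.5313
Step 2: Compute the convergence rate.
r = 1 - 2/(kappa + 1) = 1 - 2*mu/(L + mu) = (L - mu)/(L + mu) = 34/162 = 0.2099


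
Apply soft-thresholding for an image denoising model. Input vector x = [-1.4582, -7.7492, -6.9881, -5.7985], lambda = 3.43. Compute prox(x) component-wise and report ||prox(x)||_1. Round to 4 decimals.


Soft-thresholding with lambda = 3.43:
prox(-1.4582) = sign(-1.4582)*max(|-1.4582| - 3.43, 0) = 0.0
prox(-7.7492) = sign(-7.7492)*max(|-7.7492| - 3.43, 0) = -4.3192
prox(-6.9881) = sign(-6.9881)*max(|-6.9881| - 3.43, 0) = -3.5581
prox(-5.7985) = sign(-5.7985)*max(|-5.7985| - 3.43, 0) = -2.3685
prox(x) = [0.0, -4.3192, -3.5581, -2.3685]
||prox(x)||_1 = 0.0 + 4.3192 + 3.5581 + 2.3685 = 10.2458


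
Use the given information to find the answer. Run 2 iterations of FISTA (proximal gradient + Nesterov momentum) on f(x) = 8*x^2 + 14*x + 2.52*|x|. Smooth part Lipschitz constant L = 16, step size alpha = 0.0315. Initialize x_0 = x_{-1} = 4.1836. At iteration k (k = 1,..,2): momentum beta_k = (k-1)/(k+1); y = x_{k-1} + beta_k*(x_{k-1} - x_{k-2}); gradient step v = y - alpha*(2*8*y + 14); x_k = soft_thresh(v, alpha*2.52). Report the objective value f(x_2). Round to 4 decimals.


FISTA on f(x) = 8*x^2 + 14*x + 2.52*|x|
L = 16, alpha = 0.0315
Iteration 1: beta = 0.0, y = 4.1836 + 0.0*(4.1836 - 4.1836) = 4.1836
  grad(y) = 80.9376, v = y - alpha*grad = 1.6341
  prox(v) = soft_thresh(1.6341, 0.0794) = 1.5547
Iteration 2: beta = 0.3333, y = 1.5547 + 0.3333*(1.5547 - 4.1836) = 0.6784
  grad(y) = 24.8541, v = y - alpha*grad = -0.1045
  prox(v) = soft_thresh(-0.1045, 0.0794) = -0.0251
f(x_2) = 8*(-0.0251)^2 + 14*(-0.0251) + 2.52*|-0.0251| = -0.2836


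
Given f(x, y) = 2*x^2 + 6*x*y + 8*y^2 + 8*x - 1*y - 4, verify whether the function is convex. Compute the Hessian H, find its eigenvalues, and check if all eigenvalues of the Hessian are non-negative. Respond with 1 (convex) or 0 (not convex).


The Hessian of f(x,y) = 2*x^2 + 6*x*y + 8*y^2 + 8*x - 1*y - 4 is:
H = [[4, 6], [6, 16]]
Trace = 4 + 16 = 20
Determinant = 4*16 - (6)^2 = 28
Discriminant = (20)^2 - 4*28 = 288.0
Eigenvalues: lambda_1 = 1.5147, lambda_2 = 18.4853
The function is convex.

1


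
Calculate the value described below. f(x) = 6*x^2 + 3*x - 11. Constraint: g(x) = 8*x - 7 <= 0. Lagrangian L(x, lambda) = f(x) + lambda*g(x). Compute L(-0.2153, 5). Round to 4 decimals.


Step 1: Evaluate f(x).
f(-0.2153) = 6*(-0.2153)^2 + 3*(-0.2153) - 11 = -11.3678
Step 2: Evaluate g(x).
g(-0.2153) = 8*-0.2153 - 7 = -8.7224
Step 3: Compute Lagrangian.
L = -11.3678 + 5*-8.7224 = -54.9798


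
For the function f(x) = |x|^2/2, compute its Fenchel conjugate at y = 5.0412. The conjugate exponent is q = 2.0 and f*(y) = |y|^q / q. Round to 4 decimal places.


The conjugate exponent q satisfies 1/p + 1/q = 1.
p = 2, so q = 2/(2 - 1) = 2.0
|y|^q = 5.0412^2.0 = 25.4137
f*(5.0412) = 25.4137 / 2.0 = 12.7068


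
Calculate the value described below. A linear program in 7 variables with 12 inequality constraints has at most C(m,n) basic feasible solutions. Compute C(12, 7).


Each vertex corresponds to some choice of n active constraints out of m, so the number of vertices is at most C(m, n) = m! / (n!(m-n)!).
m = 12, n = 7
Numerator: 12 * 11 * 10 * 9 * 8 * 7 * 6
Denominator: 7! = 5040
C(12, 7) = 792


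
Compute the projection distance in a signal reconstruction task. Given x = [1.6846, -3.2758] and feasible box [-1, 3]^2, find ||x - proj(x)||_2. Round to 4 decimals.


Project each component onto [-1, 3].
clip(1.6846) = 1.6846, clip(-3.2758) = -1.0
Projection = [1.6846, -1.0]
Squared diffs: [0.0, 5.1793]
Distance = sqrt(5.1793) = 2.2758


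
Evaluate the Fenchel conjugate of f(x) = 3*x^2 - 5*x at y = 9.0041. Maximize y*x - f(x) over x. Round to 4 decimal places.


f*(y) = sup_x {y*x - a*x^2 - b*x} = sup_x {(y-b)*x - a*x^2}
FOC: (y - b) - 2a*x = 0 => x* = (y - b)/(2a)
x* = (9.0041 + 5)/(2*3) = 2.334
f*(9.0041) = (y-b)^2/(4a) = (9.0041 + 5)^2/(4*3)
= 196.1148/12 = 16.3429


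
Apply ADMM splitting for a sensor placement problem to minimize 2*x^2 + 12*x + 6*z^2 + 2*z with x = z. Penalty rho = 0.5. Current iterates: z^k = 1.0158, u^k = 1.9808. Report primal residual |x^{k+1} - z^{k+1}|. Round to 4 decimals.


ADMM iteration with rho = 0.5, z^k = 1.0158, u^k = 1.9808
Step 1: x-update.
Minimize 2*x^2 + 12*x + (0.5/2)*(x - 1.0158 + 1.9808)^2
FOC: (2*2 + 0.5)*x = -12 + 0.5*(1.0158 - 1.9808)
x^{k+1} = -2.7739
Step 2: z-update.
Minimize 6*z^2 + 2*z + (0.5/2)*(-2.7739 - z + 1.9808)^2
FOC: (2*6 + 0.5)*z = -2 + 0.5*(-2.7739 + 1.9808)
z^{k+1} = -0.1917
Step 3: u-update.
u^{k+1} = 1.9808 - 2.7739 + 0.1917 = -0.6014
Step 4: Primal residual = |-2.7739 + 0.1917| = 2.5822


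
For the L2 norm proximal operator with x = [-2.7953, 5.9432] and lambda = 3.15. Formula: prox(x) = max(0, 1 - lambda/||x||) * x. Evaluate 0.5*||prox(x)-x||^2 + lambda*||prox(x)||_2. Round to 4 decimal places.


Step 1: Compute ||x||.
||x|| = 6.5677
Step 2: Compute scaling factor.
scale = max(0, 1 - 3.15/6.5677) = 0.5204
Step 3: prox(x) = [-1.4546, 3.0927]
||prox(x)|| = 3.4177
Step 4: Proximal objective.
0.5*||prox-x||^2 = 4.9613
lambda*||prox|| = 10.7658
Total = 15.7272


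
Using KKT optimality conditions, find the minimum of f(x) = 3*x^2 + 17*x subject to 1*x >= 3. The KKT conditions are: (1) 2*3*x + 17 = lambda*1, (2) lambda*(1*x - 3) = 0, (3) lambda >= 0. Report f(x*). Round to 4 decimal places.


Step 1: Try lambda = 0 (constraint inactive).
x_unc = -17/(2*3) = -2.8333
Check: 1*-2.8333 = -2.8333 < 3 -- violated!
Step 2: Constraint must be active: 1*x = 3
x* = 3/1 = 3.0
lambda = (2*3*3.0 + 17)/1 = 35.0
Step 3: Compute optimal value.
f(x*) = 3*3.0^2 + 17*3.0 = 78.0


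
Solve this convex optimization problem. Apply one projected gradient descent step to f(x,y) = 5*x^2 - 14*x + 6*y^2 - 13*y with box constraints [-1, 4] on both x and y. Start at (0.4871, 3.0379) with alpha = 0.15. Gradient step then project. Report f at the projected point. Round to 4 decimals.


Step 1: Compute gradient at (0.4871, 3.0379).
grad_x = 2*5*0.4871 - 14 = -9.129
grad_y = 2*6*3.0379 - 13 = 23.4548
Step 2: Gradient step.
x_raw = 0.4871 - 0.15*-9.129 = 1.8565
y_raw = 3.0379 - 0.15*23.4548 = -0.4803
Step 3: Project onto [-1, 4].
x_proj = clip(1.8565) = 1.8565
y_proj = clip(-0.4803) = -0.4803
Step 4: Evaluate f.
f(1.8565, -0.4803) = -1.1299


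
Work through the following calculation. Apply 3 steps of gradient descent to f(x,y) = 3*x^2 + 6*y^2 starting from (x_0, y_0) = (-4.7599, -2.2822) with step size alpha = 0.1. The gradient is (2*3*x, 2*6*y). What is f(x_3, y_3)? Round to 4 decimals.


Gradient descent on f(x,y) = 3*x^2 + 6*y^2.
Starting point: (-4.7599, -2.2822), alpha = 0.1
Step 1: grad_x = 2*3*-4.7599 = -28.5594, grad_y = 2*6*-2.2822 = -27.3864
  x_1 = -4.7599 - 0.1*-28.5594 = -1.904
  y_1 = -2.2822 - 0.1*-27.3864 = 0.4564
Step 2: grad_x = 2*3*-1.904 = -11.4238, grad_y = 2*6*0.4564 = 5.4773
  x_2 = -1.904 - 0.1*-11.4238 = -0.7616
  y_2 = 0.4564 - 0.1*5.4773 = -0.0913
Step 3: grad_x = 2*3*-0.7616 = -4.5695, grad_y = 2*6*-0.0913 = -1.0955
  x_3 = -0.7616 - 0.1*-4.5695 = -0.3046
  y_3 = -0.0913 - 0.1*-1.0955 = 0.0183
f(-0.3046, 0.0183) = 3*(-0.3046)^2 + 6*0.0183^2 = 0.2804


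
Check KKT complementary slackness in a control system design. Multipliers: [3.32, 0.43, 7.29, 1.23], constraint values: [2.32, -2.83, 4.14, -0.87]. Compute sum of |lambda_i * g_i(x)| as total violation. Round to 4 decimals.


KKT complementary slackness check:
lambda_1 * g_1 = 3.32 * 2.32 = 7.7024
lambda_2 * g_2 = 0.43 * -2.83 = -1.2169
lambda_3 * g_3 = 7.29 * 4.14 = 30.1806
lambda_4 * g_4 = 1.23 * -0.87 = -1.0701
Total violation = 7.7024 + 1.2169 + 30.1806 + 1.0701 = 40.17


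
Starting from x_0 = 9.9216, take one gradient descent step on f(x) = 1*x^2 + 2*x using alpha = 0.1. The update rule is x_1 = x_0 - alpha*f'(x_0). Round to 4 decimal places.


We compute the gradient at x_0 and apply the update.
f'(x) = 2*x + 2
f'(9.9216) = 2*9.9216 + 2 = 21.8432
x_1 = 9.9216 - 0.1*21.8432 = 7.7373


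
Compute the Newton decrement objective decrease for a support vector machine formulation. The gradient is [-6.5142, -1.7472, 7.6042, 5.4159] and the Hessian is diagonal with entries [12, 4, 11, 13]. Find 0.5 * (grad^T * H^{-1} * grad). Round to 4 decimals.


Step 1: H is diagonal, so H^(-1) * g = [-0.5429, -0.4368, 0.6913, 0.4166].
Step 2: g^T H^(-1) g = sum_i g_i^2 / H_ii
  = (-6.5142)^2/12 + (-1.7472)^2/4 + (7.6042)^2/11 + (5.4159)^2/13
  = 3.5362 + 0.7632 + 5.2567 + 2.2563 = 11.8124
Step 3: Objective decrease = 0.5 * g^T H^(-1) g = 5.9062


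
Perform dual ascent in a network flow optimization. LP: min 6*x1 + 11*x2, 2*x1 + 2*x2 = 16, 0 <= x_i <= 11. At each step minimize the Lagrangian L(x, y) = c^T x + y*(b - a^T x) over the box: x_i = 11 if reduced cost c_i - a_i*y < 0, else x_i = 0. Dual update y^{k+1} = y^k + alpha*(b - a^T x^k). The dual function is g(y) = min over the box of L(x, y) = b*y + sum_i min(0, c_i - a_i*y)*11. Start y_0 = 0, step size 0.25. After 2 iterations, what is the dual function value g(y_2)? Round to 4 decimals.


Dual ascent for LP: min 6*x1 + 11*x2, 2*x1 + 2*x2 = 16, 0 <= x_i <= 11
Step 1: y^k = 0.0, reduced costs: (6.0, 11.0)
  x^k = (0.0, 0.0), subgradient = b - a^T x = 16.0
  y^{k+1} = 0.0 + 0.25*16.0 = 4.0
Step 2: y^k = 4.0, reduced costs: (-2.0, 3.0)
  x^k = (11.0, 0.0), subgradient = b - a^T x = -6.0
  y^{k+1} = 4.0 + 0.25*-6.0 = 2.5
Dual objective at y_2 = 2.5: reduced costs (1.0, 6.0), box minimizer x = (0.0, 0.0)
g(y_2) = b*y + (c1 - a1*y)*x1 + (c2 - a2*y)*x2 = 16*2.5 + 1.0*0.0 + 6.0*0.0 = 40.0 + 0.0 + 0.0 = 40.0


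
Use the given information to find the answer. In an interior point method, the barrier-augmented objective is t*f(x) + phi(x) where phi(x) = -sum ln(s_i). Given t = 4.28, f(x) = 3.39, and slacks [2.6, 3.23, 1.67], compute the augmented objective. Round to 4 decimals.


Step 1: Compute log-barrier.
ln values: [0.9555, 1.1725, 0.5128]
phi = -(0.9555 + 1.1725 + 0.5128) = -2.6408
Step 2: Compute augmented objective.
t*f(x) = 4.28*3.39 = 14.5092
Total = 14.5092 - 2.6408 = 11.8684


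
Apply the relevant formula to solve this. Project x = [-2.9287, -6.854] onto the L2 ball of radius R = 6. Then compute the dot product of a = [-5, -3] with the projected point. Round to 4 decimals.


Step 1: Compute ||x|| (intermediates to 6 decimals).
||x|| = sqrt((-2.9287)^2 + (-6.854)^2) = 7.453496
Step 2: Project.
Since ||x|| > R, scale = R/||x|| = 6/7.453496 = 0.804991, proj(x) = scale * x
proj(x) = [-2.357577, -5.517408]
Step 3: Dot product.
a^T * proj(x) = -5*(-2.357577) - 3*(-5.517408) = 28.3401


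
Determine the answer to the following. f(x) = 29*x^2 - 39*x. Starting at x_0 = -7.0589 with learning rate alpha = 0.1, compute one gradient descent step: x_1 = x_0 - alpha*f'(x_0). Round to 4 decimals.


We compute the gradient at x_0 and apply the update.
f'(x) = 58*x - 39
f'(-7.0589) = 58*-7.0589 - 39 = -448.4162
x_1 = -7.0589 - 0.1*-448.4162 = 37.7827


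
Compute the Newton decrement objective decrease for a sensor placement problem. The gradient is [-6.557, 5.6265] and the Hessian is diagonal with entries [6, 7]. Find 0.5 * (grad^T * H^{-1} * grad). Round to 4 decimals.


Step 1: H is diagonal, so H^(-1) * g = [-1.0928, 0.8038].
Step 2: g^T H^(-1) g = sum_i g_i^2 / H_ii
  = (-6.557)^2/6 + (5.6265)^2/7
  = 7.1657 + 4.5225 = 11.6882
Step 3: Objective decrease = 0.5 * g^T H^(-1) g = 5.8441


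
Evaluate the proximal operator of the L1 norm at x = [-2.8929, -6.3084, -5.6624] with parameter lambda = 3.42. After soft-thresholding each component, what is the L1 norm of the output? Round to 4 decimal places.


Soft-thresholding with lambda = 3.42:
prox(-2.8929) = sign(-2.8929)*max(|-2.8929| - 3.42, 0) = 0.0
prox(-6.3084) = sign(-6.3084)*max(|-6.3084| - 3.42, 0) = -2.8884
prox(-5.6624) = sign(-5.6624)*max(|-5.6624| - 3.42, 0) = -2.2424
prox(x) = [0.0, -2.8884, -2.2424]
||prox(x)||_1 = 0.0 + 2.8884 + 2.2424 = 5.1308


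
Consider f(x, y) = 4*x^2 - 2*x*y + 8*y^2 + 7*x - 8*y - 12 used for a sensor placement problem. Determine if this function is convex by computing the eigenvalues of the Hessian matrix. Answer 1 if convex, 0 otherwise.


The Hessian of f(x,y) = 4*x^2 - 2*x*y + 8*y^2 + 7*x - 8*y - 12 is:
H = [[8, -2], [-2, 16]]
Trace = 8 + 16 = 24
Determinant = 8*16 - (-2)^2 = 124
Discriminant = (24)^2 - 4*124 = 80.0
Eigenvalues: lambda_1 = 7.5279, lambda_2 = 16.4721
The function is convex.

1


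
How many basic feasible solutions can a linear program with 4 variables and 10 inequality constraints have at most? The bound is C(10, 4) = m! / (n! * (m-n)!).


Each vertex corresponds to some choice of n active constraints out of m, so the number of vertices is at most C(m, n) = m! / (n!(m-n)!).
m = 10, n = 4
Numerator: 10 * 9 * 8 * 7
Denominator: 4! = 24
C(10, 4) = 210


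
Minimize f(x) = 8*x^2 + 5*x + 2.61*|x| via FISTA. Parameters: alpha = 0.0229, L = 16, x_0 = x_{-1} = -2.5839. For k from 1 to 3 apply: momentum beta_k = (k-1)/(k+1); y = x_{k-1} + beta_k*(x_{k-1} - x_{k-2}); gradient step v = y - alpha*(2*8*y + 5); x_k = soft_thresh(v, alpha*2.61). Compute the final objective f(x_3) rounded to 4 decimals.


FISTA on f(x) = 8*x^2 + 5*x + 2.61*|x|
L = 16, alpha = 0.0229
Iteration 1: beta = 0.0, y = -2.5839 + 0.0*(-2.5839 + 2.5839) = -2.5839
  grad(y) = -36.3424, v = y - alpha*grad = -1.7517
  prox(v) = soft_thresh(-1.7517, 0.0598) = -1.6919
Iteration 2: beta = 0.3333, y = -1.6919 + 0.3333*(-1.6919 + 2.5839) = -1.3946
  grad(y) = -17.3129, v = y - alpha*grad = -0.9981
  prox(v) = soft_thresh(-0.9981, 0.0598) = -0.9383
Iteration 3: beta = 0.5, y = -0.9383 + 0.5*(-0.9383 + 1.6919) = -0.5615
  grad(y) = -3.9846, v = y - alpha*grad = -0.4703
  prox(v) = soft_thresh(-0.4703, 0.0598) = -0.4105
f(x_3) = 8*(-0.4105)^2 + 5*(-0.4105) + 2.61*|-0.4105| = 0.3671


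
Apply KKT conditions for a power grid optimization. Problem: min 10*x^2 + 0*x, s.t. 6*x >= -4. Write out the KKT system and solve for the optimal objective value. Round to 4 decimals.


Step 1: Try lambda = 0 (constraint inactive).
Stationarity: 2*10*x + 0 = 0
x* = 0/(2*10) = 0.0
Check constraint: 6*0.0 = 0.0 >= -4 -- satisfied.
Step 2: Compute optimal value.
f(x*) = 10*0.0^2 + 0*0.0 = 0.0


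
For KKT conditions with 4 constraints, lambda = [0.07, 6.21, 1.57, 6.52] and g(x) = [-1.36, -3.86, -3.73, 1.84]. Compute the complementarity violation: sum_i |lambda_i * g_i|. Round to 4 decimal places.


KKT complementary slackness check:
lambda_1 * g_1 = 0.07 * -1.36 = -0.0952
lambda_2 * g_2 = 6.21 * -3.86 = -23.9706
lambda_3 * g_3 = 1.57 * -3.73 = -5.8561
lambda_4 * g_4 = 6.52 * 1.84 = 11.9968
Total violation = 0.0952 + 23.9706 + 5.8561 + 11.9968 = 41.9187


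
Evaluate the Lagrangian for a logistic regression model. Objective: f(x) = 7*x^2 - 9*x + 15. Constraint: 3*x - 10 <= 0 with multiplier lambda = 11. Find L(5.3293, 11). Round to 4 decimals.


Step 1: Evaluate f(x).
f(5.3293) = 7*5.3293^2 - 9*5.3293 + 15 = 165.8464
Step 2: Evaluate g(x).
g(5.3293) = 3*5.3293 - 10 = 5.9879
Step 3: Compute Lagrangian.
L = 165.8464 + 11*5.9879 = 231.7133


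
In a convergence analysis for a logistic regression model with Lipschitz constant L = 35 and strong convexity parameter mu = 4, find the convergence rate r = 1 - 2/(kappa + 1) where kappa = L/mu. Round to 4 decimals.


Step 1: Compute the condition number.
kappa = L/mu = 35/4 = 8.75
Step 2: Compute the convergence rate.
r = 1 - 2/(kappa + 1) = 1 - 2*mu/(L + mu) = (L - mu)/(L + mu) = 31/39 = 0.7949


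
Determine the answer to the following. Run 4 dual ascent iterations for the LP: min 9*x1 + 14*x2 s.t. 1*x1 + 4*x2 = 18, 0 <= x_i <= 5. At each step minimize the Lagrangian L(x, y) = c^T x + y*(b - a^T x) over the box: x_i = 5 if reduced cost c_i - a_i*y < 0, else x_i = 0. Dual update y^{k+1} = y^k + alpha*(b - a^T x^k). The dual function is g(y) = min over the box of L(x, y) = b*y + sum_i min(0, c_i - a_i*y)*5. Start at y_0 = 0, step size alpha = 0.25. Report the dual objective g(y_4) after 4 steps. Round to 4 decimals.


Dual ascent for LP: min 9*x1 + 14*x2, 1*x1 + 4*x2 = 18, 0 <= x_i <= 5
Step 1: y^k = 0.0, reduced costs: (9.0, 14.0)
  x^k = (0.0, 0.0), subgradient = b - a^T x = 18.0
  y^{k+1} = 0.0 + 0.25*18.0 = 4.5
Step 2: y^k = 4.5, reduced costs: (4.5, -4.0)
  x^k = (0.0, 5.0), subgradient = b - a^T x = -2.0
  y^{k+1} = 4.5 + 0.25*-2.0 = 4.0
Step 3: y^k = 4.0, reduced costs: (5.0, -2.0)
  x^k = (0.0, 5.0), subgradient = b - a^T x = -2.0
  y^{k+1} = 4.0 + 0.25*-2.0 = 3.5
Step 4: y^k = 3.5, reduced costs: (5.5, 0.0)
  x^k = (0.0, 0.0), subgradient = b - a^T x = 18.0
  y^{k+1} = 3.5 + 0.25*18.0 = 8.0
Dual objective at y_4 = 8.0: reduced costs (1.0, -18.0), box minimizer x = (0.0, 5.0)
g(y_4) = b*y + (c1 - a1*y)*x1 + (c2 - a2*y)*x2 = 18*8.0 + 1.0*0.0 + (-18.0)*5.0 = 144.0 + 0.0 - 90.0 = 54.0


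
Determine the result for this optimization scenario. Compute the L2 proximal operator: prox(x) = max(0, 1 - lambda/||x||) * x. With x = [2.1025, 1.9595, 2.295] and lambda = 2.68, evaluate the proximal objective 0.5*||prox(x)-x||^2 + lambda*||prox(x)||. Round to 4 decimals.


Step 1: Compute ||x||.
||x|| = 3.6779
Step 2: Compute scaling factor.
scale = max(0, 1 - 2.68/3.6779) = 0.2713
Step 3: prox(x) = [0.5705, 0.5317, 0.6227]
||prox(x)|| = 0.9979
Step 4: Proximal objective.
0.5*||prox-x||^2 = 3.5912
lambda*||prox|| = 2.6744
Total = 6.2657


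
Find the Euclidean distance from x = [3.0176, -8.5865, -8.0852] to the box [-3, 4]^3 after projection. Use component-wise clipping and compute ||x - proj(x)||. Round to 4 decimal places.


Project each component onto [-3, 4].
clip(3.0176) = 3.0176, clip(-8.5865) = -3.0, clip(-8.0852) = -3.0
Projection = [3.0176, -3.0, -3.0]
Squared diffs: [0.0, 31.209, 25.8593]
Distance = sqrt(57.0683) = 7.5544
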